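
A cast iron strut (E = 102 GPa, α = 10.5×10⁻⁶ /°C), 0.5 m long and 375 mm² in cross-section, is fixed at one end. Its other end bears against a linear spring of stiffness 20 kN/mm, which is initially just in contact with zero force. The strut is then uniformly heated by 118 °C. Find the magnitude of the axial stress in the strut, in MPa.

The unrestrained thermal change is αΔT L = 10.5×10⁻⁶ × 118 × 500 = 0.6195 mm.
Let P be the compressive force at the spring. The strut shortens elastically by PL/(AE) and the spring compresses by P/k; together these equal δ_free.
P [ L/(AE) + 1/k ] = δ_free → P [ 500/(375×102×10³) + 1/(20×10³) ] = 0.6195.
P = 0.6195 / 6.307×10⁻⁵ = 9822 N.
σ = P/A = 9822/375 = 26.19 MPa.

σ ≈ 26.2 MPa (compressive)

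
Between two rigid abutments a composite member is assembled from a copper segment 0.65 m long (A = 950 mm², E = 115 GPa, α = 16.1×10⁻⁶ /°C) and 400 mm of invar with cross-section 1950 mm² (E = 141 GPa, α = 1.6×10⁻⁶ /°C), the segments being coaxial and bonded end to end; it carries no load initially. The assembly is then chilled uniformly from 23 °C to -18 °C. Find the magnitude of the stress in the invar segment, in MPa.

With the walls removed the bar would change length by δ_free = Σ αᵢΔT Lᵢ = 16.1×10⁻⁶×41×650 + 1.6×10⁻⁶×41×400 = 0.4553 mm.
The walls prevent any net length change, so an axial force P (same in every segment) develops. Compatibility: P · Σ Lᵢ/(AᵢEᵢ) = δ_free.
The series flexibility is Σ Lᵢ/(AᵢEᵢ) = 650/(950×115×10³) + 400/(1950×141×10³) = 7.404×10⁻⁶ mm/N.
P = 0.4553 / 7.404×10⁻⁶ = 61490 N = 61.49 kN, tensile.
σ_{invar} = P / A = 61490 / 1950 = 31.53 MPa.

σ ≈ 31.5 MPa (tensile)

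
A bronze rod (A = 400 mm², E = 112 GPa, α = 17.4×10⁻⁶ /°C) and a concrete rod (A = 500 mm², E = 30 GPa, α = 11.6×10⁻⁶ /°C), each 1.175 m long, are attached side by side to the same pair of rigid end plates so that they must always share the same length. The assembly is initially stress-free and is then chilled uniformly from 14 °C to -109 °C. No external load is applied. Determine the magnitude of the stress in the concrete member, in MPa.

Equilibrium of a rigid end plate with no external load gives equal and opposite internal forces ±P in the two members. Since α_{bronze} > α_{concrete}, cooling drives the bronze into tension and the concrete into compression.
Equating the net (thermal + elastic) strains gives |α₁ − α₂|·ΔT = P·[1/(A₁E₁) + 1/(A₂E₂)].
|α₁ − α₂|·ΔT = 5.8×10⁻⁶ × 123 = 0.0007134.
1/(A₁E₁) + 1/(A₂E₂) = 1/(400×112×10³) + 1/(500×30×10³) = 8.899×10⁻⁸ N⁻¹.
P = 0.0007134 / 8.899×10⁻⁸ = 8017 N = 8.017 kN.
σ_{concrete} = P/A₂ = 8017/500 = 16.03 MPa, compressive.

σ ≈ 16 MPa (compressive)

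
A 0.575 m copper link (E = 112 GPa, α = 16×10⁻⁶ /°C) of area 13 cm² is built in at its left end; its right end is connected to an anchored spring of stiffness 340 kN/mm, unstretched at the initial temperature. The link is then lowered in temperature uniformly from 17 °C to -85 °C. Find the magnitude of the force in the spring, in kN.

P ≈ 136 kN

The unrestrained thermal change is αΔT L = 16×10⁻⁶ × 102 × 575 = 0.9384 mm.
With a force P in the spring, the elastic change of the link is PL/(AE) and that of the spring is P/k; compatibility requires their sum to equal δ_free.
P [ L/(AE) + 1/k ] = δ_free → P [ 575/(1300×112×10³) + 1/(340×10³) ] = 0.9384.
P = 0.9384 / 6.89×10⁻⁶ = 136200 N.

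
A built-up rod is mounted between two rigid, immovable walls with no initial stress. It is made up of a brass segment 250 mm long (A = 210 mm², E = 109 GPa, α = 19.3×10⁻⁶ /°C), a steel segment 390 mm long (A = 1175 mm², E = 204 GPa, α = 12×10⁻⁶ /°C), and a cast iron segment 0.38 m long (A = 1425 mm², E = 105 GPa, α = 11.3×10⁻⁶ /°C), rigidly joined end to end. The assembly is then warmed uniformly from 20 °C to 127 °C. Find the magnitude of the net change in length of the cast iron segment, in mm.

|ΔL| ≈ 0.211 mm

If the supports were absent, the total length change would be Σ αᵢΔT Lᵢ = 19.3×10⁻⁶×107×250 + 12×10⁻⁶×107×390 + 11.3×10⁻⁶×107×380 = 1.476 mm.
Since the ends are fixed, an axial force P builds up, equal in every segment, with P · Σ Lᵢ/(AᵢEᵢ) = δ_free.
The series flexibility is Σ Lᵢ/(AᵢEᵢ) = 250/(210×109×10³) + 390/(1175×204×10³) + 380/(1425×105×10³) = 1.509×10⁻⁵ mm/N.
So P = 1.476 / 1.509×10⁻⁵ = 97.86 kN, compressive.
For the cast iron segment, free thermal change = 11.3×10⁻⁶×107×380 = 0.4595 mm and elastic change from P = 97860×380/(1425×105×10³) = 0.2485 mm; these oppose, so the net change is 0.211 mm (segment lengthens).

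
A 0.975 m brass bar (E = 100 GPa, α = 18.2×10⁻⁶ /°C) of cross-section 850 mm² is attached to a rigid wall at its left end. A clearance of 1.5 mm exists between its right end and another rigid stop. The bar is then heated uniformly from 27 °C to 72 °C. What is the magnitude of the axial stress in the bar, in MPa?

Free thermal elongation = αΔT L = 18.2×10⁻⁶ × 45 × 975 = 0.7985 mm.
This is smaller than the 1.5 mm clearance, so the bar expands freely without reaching the stop — the stress is zero.

σ ≈ 0 MPa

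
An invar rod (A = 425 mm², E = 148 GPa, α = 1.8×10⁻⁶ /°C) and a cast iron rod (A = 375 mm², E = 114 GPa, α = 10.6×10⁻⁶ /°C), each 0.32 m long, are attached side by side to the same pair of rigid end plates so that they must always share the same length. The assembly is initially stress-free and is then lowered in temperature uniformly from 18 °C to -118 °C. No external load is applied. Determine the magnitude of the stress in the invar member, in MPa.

σ ≈ 71.7 MPa (compressive)

Equilibrium of a rigid end plate with no external load gives equal and opposite internal forces ±P in the two members. Since α_{cast iron} > α_{invar}, cooling drives the cast iron into tension and the invar into compression.
Setting the final lengths equal and cancelling L: (α₁ − α₂)ΔT = P/(A₁E₁) + P/(A₂E₂).
|α₁ − α₂|·ΔT = 8.8×10⁻⁶ × 136 = 0.001197.
1/(A₁E₁) + 1/(A₂E₂) = 1/(425×148×10³) + 1/(375×114×10³) = 3.929×10⁻⁸ N⁻¹.
P = 0.001197 / 3.929×10⁻⁸ = 30460 N = 30.46 kN.
σ_{invar} = P/A₁ = 30460/425 = 71.67 MPa, compressive.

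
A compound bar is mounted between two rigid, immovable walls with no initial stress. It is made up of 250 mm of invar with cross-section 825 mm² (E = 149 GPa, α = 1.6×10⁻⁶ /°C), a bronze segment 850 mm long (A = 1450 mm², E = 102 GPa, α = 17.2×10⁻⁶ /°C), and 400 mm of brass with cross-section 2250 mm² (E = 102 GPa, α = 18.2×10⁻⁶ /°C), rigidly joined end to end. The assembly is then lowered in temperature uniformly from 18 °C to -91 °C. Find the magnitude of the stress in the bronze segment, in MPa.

σ ≈ 176 MPa (tensile)

Free thermal contraction of the whole bar: Σ αᵢΔT Lᵢ = 1.6×10⁻⁶×109×250 + 17.2×10⁻⁶×109×850 + 18.2×10⁻⁶×109×400 = 2.431 mm.
Since the ends are fixed, an axial force P builds up, equal in every segment, with P · Σ Lᵢ/(AᵢEᵢ) = δ_free.
The series flexibility is Σ Lᵢ/(AᵢEᵢ) = 250/(825×149×10³) + 850/(1450×102×10³) + 400/(2250×102×10³) = 9.524×10⁻⁶ mm/N.
Hence P = δ_free / Σ(L/AE) = 2.431/9.524×10⁻⁶ = 255.2 kN (tensile).
σ_{bronze} = P / A = 255200 / 1450 = 176 MPa.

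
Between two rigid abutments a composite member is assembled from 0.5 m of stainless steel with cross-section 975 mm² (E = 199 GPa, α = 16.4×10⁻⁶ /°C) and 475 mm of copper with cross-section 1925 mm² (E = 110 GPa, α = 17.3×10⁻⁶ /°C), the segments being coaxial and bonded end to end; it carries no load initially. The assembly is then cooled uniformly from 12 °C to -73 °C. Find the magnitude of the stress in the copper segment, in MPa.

σ ≈ 150 MPa (tensile)

If the supports were absent, the total length change would be Σ αᵢΔT Lᵢ = 16.4×10⁻⁶×85×500 + 17.3×10⁻⁶×85×475 = 1.395 mm.
The rigid supports impose zero overall length change; the single axial force P common to all segments must satisfy P Σ Lᵢ/(AᵢEᵢ) = δ_free.
Σ Lᵢ/(AᵢEᵢ) = 500/(975×199×10³) + 475/(1925×110×10³) = 4.82×10⁻⁶ mm/N.
So P = 1.395 / 4.82×10⁻⁶ = 289.5 kN, tensile.
σ_{copper} = P / A = 289500 / 1925 = 150.4 MPa.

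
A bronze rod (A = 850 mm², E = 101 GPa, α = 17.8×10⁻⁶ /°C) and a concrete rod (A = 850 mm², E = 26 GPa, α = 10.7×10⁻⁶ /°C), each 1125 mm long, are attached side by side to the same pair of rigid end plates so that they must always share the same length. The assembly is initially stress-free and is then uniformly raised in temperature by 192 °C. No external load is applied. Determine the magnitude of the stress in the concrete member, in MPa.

The bronze has the larger α, so on heating it would change length more than the concrete if both were free. The rigid plates force a common final length, so the bronze is put into compression and the concrete into tension, with equal and opposite forces P (no external load).
Setting the final lengths equal and cancelling L: (α₁ − α₂)ΔT = P/(A₁E₁) + P/(A₂E₂).
|α₁ − α₂|·ΔT = 7.1×10⁻⁶ × 192 = 0.001363.
1/(A₁E₁) + 1/(A₂E₂) = 1/(850×101×10³) + 1/(850×26×10³) = 5.69×10⁻⁸ N⁻¹.
So P = 0.001363 / 5.69×10⁻⁸ = 23.96 kN.
σ_{concrete} = P/A₂ = 23960/850 = 28.19 MPa, tensile.

σ ≈ 28.2 MPa (tensile)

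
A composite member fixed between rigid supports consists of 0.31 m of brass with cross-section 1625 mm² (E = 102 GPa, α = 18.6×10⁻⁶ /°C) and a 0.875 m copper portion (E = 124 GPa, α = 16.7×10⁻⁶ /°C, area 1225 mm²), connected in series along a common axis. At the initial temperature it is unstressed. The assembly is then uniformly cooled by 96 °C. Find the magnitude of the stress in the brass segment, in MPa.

If the supports were absent, the total length change would be Σ αᵢΔT Lᵢ = 18.6×10⁻⁶×96×310 + 16.7×10⁻⁶×96×875 = 1.956 mm.
The walls prevent any net length change, so an axial force P (same in every segment) develops. Compatibility: P · Σ Lᵢ/(AᵢEᵢ) = δ_free.
The series flexibility is Σ Lᵢ/(AᵢEᵢ) = 310/(1625×102×10³) + 875/(1225×124×10³) = 7.631×10⁻⁶ mm/N.
Hence P = δ_free / Σ(L/AE) = 1.956/7.631×10⁻⁶ = 256.4 kN (tensile).
σ_{brass} = P / A = 256400 / 1625 = 157.8 MPa.

σ ≈ 158 MPa (tensile)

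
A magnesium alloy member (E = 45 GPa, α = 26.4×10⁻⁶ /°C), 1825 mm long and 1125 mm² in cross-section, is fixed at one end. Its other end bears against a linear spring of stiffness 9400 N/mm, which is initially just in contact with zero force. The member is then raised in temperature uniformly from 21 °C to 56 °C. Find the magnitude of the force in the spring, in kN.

The unrestrained thermal change is αΔT L = 26.4×10⁻⁶ × 35 × 1825 = 1.686 mm.
With a force P in the spring, the elastic change of the member is PL/(AE) and that of the spring is P/k; compatibility requires their sum to equal δ_free.
So P = δ_free / [L/(AE) + 1/k] = 1.686 / [ 1825/(1125×45×10³) + 1/(9400) ].
P = 1.686 / 0.0001424 = 11840 N.

P ≈ 11.8 kN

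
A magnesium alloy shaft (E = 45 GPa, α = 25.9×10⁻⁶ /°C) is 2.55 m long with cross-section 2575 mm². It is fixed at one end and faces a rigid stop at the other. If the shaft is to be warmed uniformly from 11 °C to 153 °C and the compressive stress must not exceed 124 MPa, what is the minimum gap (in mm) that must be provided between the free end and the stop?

g ≈ 2.35 mm

With no wall the shaft would lengthen by αΔT L = 25.9×10⁻⁶ × 142 × 2550 = 9.378 mm.
A stress of 124 MPa corresponds to the wall pushing the shaft back by σL/E = 124×2550/(45×10³) = 7.027 mm.
The gap must absorb the remainder: g_min = 9.378 − 7.027 = 2.352 mm.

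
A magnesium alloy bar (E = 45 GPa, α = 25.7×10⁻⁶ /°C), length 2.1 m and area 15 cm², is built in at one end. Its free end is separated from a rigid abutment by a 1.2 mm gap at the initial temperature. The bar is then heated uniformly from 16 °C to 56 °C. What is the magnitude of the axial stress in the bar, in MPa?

σ ≈ 20.5 MPa (compressive)

If the wall were absent the bar would grow by αΔT L = 25.7×10⁻⁶ × 40 × 2100 = 2.159 mm.
This exceeds the 1.2 mm gap, so the wall pushes back. The portion of expansion that must be recovered elastically is δ_free − gap = 2.159 − 1.2 = 0.9588 mm.
So σ = E(δ_free − g)/L = 45×10³ × 0.9588/2100 = 20.55 MPa.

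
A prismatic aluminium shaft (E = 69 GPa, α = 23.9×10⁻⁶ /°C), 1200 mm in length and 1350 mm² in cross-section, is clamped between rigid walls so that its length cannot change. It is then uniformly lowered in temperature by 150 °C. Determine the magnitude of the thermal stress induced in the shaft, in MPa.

σ ≈ 247 MPa (tensile)

With length fixed, the mechanical strain must cancel the thermal strain αΔT = 23.9×10⁻⁶ × 150 = 3585×10⁻⁶.
σ = EαΔT = 69×10³ × 23.9×10⁻⁶ × 150 = 247.4 MPa (tensile; the shaft is trying to contract).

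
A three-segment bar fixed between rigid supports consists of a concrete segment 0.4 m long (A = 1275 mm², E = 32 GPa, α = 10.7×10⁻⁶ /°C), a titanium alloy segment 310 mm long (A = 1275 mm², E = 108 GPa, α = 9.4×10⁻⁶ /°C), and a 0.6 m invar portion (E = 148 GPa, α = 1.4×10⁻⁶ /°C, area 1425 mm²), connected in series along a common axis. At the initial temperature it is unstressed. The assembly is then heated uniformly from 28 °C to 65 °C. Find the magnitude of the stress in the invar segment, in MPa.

σ ≈ 14 MPa (compressive)

Free thermal expansion of the whole bar: Σ αᵢΔT Lᵢ = 10.7×10⁻⁶×37×400 + 9.4×10⁻⁶×37×310 + 1.4×10⁻⁶×37×600 = 0.2973 mm.
The rigid supports impose zero overall length change; the single axial force P common to all segments must satisfy P Σ Lᵢ/(AᵢEᵢ) = δ_free.
Σ Lᵢ/(AᵢEᵢ) = 400/(1275×32×10³) + 310/(1275×108×10³) + 600/(1425×148×10³) = 1.49×10⁻⁵ mm/N.
Hence P = δ_free / Σ(L/AE) = 0.2973/1.49×10⁻⁵ = 19.95 kN (compressive).
σ_{invar} = P / A = 19950 / 1425 = 14 MPa.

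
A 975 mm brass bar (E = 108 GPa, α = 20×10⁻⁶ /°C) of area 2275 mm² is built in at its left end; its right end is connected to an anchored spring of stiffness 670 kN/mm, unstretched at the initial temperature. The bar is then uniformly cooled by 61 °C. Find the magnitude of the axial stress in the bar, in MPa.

σ ≈ 95.7 MPa (tensile)

If the spring were absent the bar would shorten by αΔT L = 20×10⁻⁶ × 61 × 975 = 1.19 mm.
Let P be the tensile force in the spring. The bar extends elastically by PL/(AE) and the spring stretches by P/k; together these equal δ_free.
So P = δ_free / [L/(AE) + 1/k] = 1.19 / [ 975/(2275×108×10³) + 1/(670×10³) ].
P = 1.19 / 5.461×10⁻⁶ = 217800 N.
σ = P/A = 217800/2275 = 95.75 MPa.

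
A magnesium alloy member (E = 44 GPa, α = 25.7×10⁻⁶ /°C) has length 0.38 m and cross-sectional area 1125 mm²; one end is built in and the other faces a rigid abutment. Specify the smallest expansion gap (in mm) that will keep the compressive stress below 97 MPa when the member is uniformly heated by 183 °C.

g ≈ 0.949 mm

With no wall the member would lengthen by αΔT L = 25.7×10⁻⁶ × 183 × 380 = 1.787 mm.
At the allowable stress the elastic shortening the wall may impose is σL/E = 97 × 380 / (44×10³) = 0.8377 mm.
The gap must absorb the remainder: g_min = 1.787 − 0.8377 = 0.9495 mm.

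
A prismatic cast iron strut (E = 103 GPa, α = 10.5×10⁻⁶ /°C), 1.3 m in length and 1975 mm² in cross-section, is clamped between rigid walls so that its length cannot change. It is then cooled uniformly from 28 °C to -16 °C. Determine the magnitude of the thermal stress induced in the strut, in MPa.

With length fixed, the mechanical strain must cancel the thermal strain αΔT = 10.5×10⁻⁶ × 44 = 462×10⁻⁶.
Hence σ = E·αΔT = 103×10³ × 462×10⁻⁶ = 47.59 MPa, tensile.

σ ≈ 47.6 MPa (tensile)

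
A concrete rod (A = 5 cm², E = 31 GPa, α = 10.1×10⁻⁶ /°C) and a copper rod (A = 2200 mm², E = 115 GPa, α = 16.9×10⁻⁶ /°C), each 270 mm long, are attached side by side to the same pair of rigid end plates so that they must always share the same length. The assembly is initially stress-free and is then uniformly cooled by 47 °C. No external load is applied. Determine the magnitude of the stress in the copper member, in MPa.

Equilibrium of a rigid end plate with no external load gives equal and opposite internal forces ±P in the two members. Since α_{copper} > α_{concrete}, cooling drives the copper into tension and the concrete into compression.
Setting the final lengths equal and cancelling L: (α₁ − α₂)ΔT = P/(A₁E₁) + P/(A₂E₂).
|α₁ − α₂|·ΔT = 6.8×10⁻⁶ × 47 = 0.0003196.
1/(A₁E₁) + 1/(A₂E₂) = 1/(500×31×10³) + 1/(2200×115×10³) = 6.847×10⁻⁸ N⁻¹.
P = 0.0003196 / 6.847×10⁻⁸ = 4668 N = 4.668 kN.
σ_{copper} = P/A₂ = 4668/2200 = 2.122 MPa, tensile.

σ ≈ 2.12 MPa (tensile)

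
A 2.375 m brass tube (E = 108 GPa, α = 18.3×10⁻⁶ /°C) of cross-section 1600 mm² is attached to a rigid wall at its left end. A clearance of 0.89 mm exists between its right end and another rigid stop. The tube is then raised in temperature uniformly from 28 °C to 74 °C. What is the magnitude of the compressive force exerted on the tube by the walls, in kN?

P ≈ 80.7 kN

Unrestrained expansion: δ_free = αΔT L = 18.3×10⁻⁶ × 46 × 2375 = 1.999 mm.
The gap closes (δ_free > 0.89 mm) and the wall then resists a further 1.999 − 0.89 = 1.109 mm of expansion.
Compatibility: PL/(AE) = 1.109 mm, so σ = P/A = E × (1.109/2375) = 50.44 MPa.
P = σA = 50.44 × 1600 = 80.71 kN.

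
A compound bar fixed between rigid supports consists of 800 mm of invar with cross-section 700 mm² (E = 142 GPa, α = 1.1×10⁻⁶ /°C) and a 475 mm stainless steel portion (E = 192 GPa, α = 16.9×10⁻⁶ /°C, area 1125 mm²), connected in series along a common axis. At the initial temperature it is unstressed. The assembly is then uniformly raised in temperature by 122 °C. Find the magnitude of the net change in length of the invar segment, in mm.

|ΔL| ≈ 0.746 mm

With the walls removed the bar would change length by δ_free = Σ αᵢΔT Lᵢ = 1.1×10⁻⁶×122×800 + 16.9×10⁻⁶×122×475 = 1.087 mm.
The walls prevent any net length change, so an axial force P (same in every segment) develops. Compatibility: P · Σ Lᵢ/(AᵢEᵢ) = δ_free.
The series flexibility is Σ Lᵢ/(AᵢEᵢ) = 800/(700×142×10³) + 475/(1125×192×10³) = 1.025×10⁻⁵ mm/N.
P = 1.087 / 1.025×10⁻⁵ = 106000 N = 106 kN, compressive.
For the invar segment, free thermal change = 1.1×10⁻⁶×122×800 = 0.1074 mm and elastic change from P = 106000×800/(700×142×10³) = 0.8535 mm; these oppose, so the net change is 0.746 mm (segment shortens).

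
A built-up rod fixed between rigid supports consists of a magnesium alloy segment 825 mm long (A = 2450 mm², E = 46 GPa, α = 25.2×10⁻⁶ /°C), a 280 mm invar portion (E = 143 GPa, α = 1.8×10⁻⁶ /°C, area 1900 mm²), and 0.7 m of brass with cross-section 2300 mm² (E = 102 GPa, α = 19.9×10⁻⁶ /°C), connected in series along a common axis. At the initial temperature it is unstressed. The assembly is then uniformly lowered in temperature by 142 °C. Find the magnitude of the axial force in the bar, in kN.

P ≈ 441 kN (tensile)

With the walls removed the bar would change length by δ_free = Σ αᵢΔT Lᵢ = 25.2×10⁻⁶×142×825 + 1.8×10⁻⁶×142×280 + 19.9×10⁻⁶×142×700 = 5.002 mm.
The walls prevent any net length change, so an axial force P (same in every segment) develops. Compatibility: P · Σ Lᵢ/(AᵢEᵢ) = δ_free.
Σ Lᵢ/(AᵢEᵢ) = 825/(2450×46×10³) + 280/(1900×143×10³) + 700/(2300×102×10³) = 1.133×10⁻⁵ mm/N.
Hence P = δ_free / Σ(L/AE) = 5.002/1.133×10⁻⁵ = 441.3 kN (tensile).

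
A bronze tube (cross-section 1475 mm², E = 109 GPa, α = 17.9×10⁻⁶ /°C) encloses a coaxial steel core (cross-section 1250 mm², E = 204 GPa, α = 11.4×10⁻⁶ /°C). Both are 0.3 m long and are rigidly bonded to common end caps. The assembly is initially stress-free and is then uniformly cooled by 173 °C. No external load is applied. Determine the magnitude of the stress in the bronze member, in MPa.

σ ≈ 75.2 MPa (tensile)

The bronze has the larger α, so on cooling it would change length more than the steel if both were free. The rigid plates force a common final length, so the bronze is put into tension and the steel into compression, with equal and opposite forces P (no external load).
Setting the final lengths equal and cancelling L: (α₁ − α₂)ΔT = P/(A₁E₁) + P/(A₂E₂).
|α₁ − α₂|·ΔT = 6.5×10⁻⁶ × 173 = 0.001124.
1/(A₁E₁) + 1/(A₂E₂) = 1/(1475×109×10³) + 1/(1250×204×10³) = 1.014×10⁻⁸ N⁻¹.
So P = 0.001124 / 1.014×10⁻⁸ = 110.9 kN.
σ_{bronze} = P/A₁ = 110900/1475 = 75.17 MPa, tensile.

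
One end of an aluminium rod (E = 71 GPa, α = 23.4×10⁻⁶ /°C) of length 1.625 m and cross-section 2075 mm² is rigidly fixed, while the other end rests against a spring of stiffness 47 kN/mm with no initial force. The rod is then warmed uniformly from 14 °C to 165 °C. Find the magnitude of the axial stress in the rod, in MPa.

The unrestrained thermal change is αΔT L = 23.4×10⁻⁶ × 151 × 1625 = 5.742 mm.
Let P be the compressive force at the spring. The rod shortens elastically by PL/(AE) and the spring compresses by P/k; together these equal δ_free.
P [ L/(AE) + 1/k ] = δ_free → P [ 1625/(2075×71×10³) + 1/(47×10³) ] = 5.742.
P = 5.742 / 3.231×10⁻⁵ = 177700 N.
σ = P/A = 177700/2075 = 85.65 MPa.

σ ≈ 85.7 MPa (compressive)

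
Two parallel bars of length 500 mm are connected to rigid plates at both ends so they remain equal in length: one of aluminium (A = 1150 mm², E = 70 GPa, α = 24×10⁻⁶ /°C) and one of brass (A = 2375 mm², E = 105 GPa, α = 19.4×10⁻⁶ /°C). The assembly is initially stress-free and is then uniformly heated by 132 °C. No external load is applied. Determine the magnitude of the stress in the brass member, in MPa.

Equilibrium of a rigid end plate with no external load gives equal and opposite internal forces ±P in the two members. Since α_{aluminium} > α_{brass}, heating drives the aluminium into compression and the brass into tension.
Equating the net (thermal + elastic) strains gives |α₁ − α₂|·ΔT = P·[1/(A₁E₁) + 1/(A₂E₂)].
|α₁ − α₂|·ΔT = 4.6×10⁻⁶ × 132 = 0.0006072.
1/(A₁E₁) + 1/(A₂E₂) = 1/(1150×70×10³) + 1/(2375×105×10³) = 1.643×10⁻⁸ N⁻¹.
P = 0.0006072 / 1.643×10⁻⁸ = 36950 N = 36.95 kN.
σ_{brass} = P/A₂ = 36950/2375 = 15.56 MPa, tensile.

σ ≈ 15.6 MPa (tensile)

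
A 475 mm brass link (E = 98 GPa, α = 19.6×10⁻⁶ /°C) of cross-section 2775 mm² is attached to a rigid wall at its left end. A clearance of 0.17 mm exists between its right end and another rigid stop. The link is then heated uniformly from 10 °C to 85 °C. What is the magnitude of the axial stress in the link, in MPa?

σ ≈ 109 MPa (compressive)

Unrestrained expansion: δ_free = αΔT L = 19.6×10⁻⁶ × 75 × 475 = 0.6983 mm.
After closing the 0.17 mm clearance, 0.6983 − 0.17 = 0.5282 mm of expansion remains to be suppressed by the wall.
Compatibility: PL/(AE) = 0.5282 mm, so σ = P/A = E × (0.5282/475) = 109 MPa.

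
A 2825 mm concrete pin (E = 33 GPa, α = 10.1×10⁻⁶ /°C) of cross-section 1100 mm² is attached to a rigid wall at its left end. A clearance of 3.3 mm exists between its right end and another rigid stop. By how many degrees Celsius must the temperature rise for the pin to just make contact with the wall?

The gap closes when αΔT L = 3.3 mm, since the pin is still unstressed at that instant.
So ΔT = g/(αL) = 3.3/(10.1×10⁻⁶ × 2825) = 115.7 °C.

ΔT ≈ 116 °C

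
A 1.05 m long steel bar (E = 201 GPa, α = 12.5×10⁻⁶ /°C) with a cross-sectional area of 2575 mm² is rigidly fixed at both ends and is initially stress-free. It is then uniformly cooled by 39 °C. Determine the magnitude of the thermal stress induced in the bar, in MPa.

σ ≈ 98 MPa (tensile)

With length fixed, the mechanical strain must cancel the thermal strain αΔT = 12.5×10⁻⁶ × 39 = 487.5×10⁻⁶.
Hence σ = E·αΔT = 201×10³ × 487.5×10⁻⁶ = 97.99 MPa, tensile.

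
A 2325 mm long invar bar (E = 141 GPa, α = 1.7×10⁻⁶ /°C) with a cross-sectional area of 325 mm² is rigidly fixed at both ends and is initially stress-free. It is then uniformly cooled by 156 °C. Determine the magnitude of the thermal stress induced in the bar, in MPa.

σ ≈ 37.4 MPa (tensile)

With length fixed, the mechanical strain must cancel the thermal strain αΔT = 1.7×10⁻⁶ × 156 = 265.2×10⁻⁶.
The stress required to suppress this strain is σ = Eε = 141×10³ × 265.2×10⁻⁶ = 37.39 MPa, tensile since the bar is trying to contract.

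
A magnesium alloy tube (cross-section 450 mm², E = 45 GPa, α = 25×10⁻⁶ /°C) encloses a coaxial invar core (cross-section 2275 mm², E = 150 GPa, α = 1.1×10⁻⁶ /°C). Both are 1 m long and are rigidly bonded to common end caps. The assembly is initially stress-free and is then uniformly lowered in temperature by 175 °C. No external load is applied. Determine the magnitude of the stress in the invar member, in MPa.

σ ≈ 35.1 MPa (compressive)

Both members must finish at the same length. With the larger α, the magnesium alloy tends to over-contract; the plates restrain it, putting the magnesium alloy in tension and the invar in compression. With no external load the two internal forces are equal and opposite, magnitude P.
Setting the final lengths equal and cancelling L: (α₁ − α₂)ΔT = P/(A₁E₁) + P/(A₂E₂).
|α₁ − α₂|·ΔT = 23.9×10⁻⁶ × 175 = 0.004182.
1/(A₁E₁) + 1/(A₂E₂) = 1/(450×45×10³) + 1/(2275×150×10³) = 5.231×10⁻⁸ N⁻¹.
So P = 0.004182 / 5.231×10⁻⁸ = 79.95 kN.
σ_{invar} = P/A₂ = 79950/2275 = 35.14 MPa, compressive.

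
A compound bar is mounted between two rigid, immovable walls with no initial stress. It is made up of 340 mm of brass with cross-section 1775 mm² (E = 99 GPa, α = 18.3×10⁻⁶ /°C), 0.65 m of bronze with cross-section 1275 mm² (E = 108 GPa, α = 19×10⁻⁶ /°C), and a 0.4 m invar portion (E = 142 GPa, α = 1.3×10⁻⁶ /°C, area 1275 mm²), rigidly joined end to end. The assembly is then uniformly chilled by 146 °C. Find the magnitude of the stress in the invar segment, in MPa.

σ ≈ 247 MPa (tensile)

If the supports were absent, the total length change would be Σ αᵢΔT Lᵢ = 18.3×10⁻⁶×146×340 + 19×10⁻⁶×146×650 + 1.3×10⁻⁶×146×400 = 2.787 mm.
The walls prevent any net length change, so an axial force P (same in every segment) develops. Compatibility: P · Σ Lᵢ/(AᵢEᵢ) = δ_free.
Σ Lᵢ/(AᵢEᵢ) = 340/(1775×99×10³) + 650/(1275×108×10³) + 400/(1275×142×10³) = 8.865×10⁻⁶ mm/N.
So P = 2.787 / 8.865×10⁻⁶ = 314.4 kN, tensile.
σ_{invar} = P / A = 314400 / 1275 = 246.6 MPa.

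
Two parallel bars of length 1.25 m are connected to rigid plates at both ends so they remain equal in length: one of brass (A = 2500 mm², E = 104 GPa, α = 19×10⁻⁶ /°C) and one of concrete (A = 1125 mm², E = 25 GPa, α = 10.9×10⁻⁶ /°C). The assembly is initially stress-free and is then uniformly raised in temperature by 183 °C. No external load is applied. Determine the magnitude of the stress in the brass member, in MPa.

σ ≈ 15 MPa (compressive)

The brass has the larger α, so on heating it would change length more than the concrete if both were free. The rigid plates force a common final length, so the brass is put into compression and the concrete into tension, with equal and opposite forces P (no external load).
Compatibility of the two members (thermal + elastic change equal): (α₁ − α₂)ΔT = P·[1/(A₁E₁) + 1/(A₂E₂)].
|α₁ − α₂|·ΔT = 8.1×10⁻⁶ × 183 = 0.001482.
1/(A₁E₁) + 1/(A₂E₂) = 1/(2500×104×10³) + 1/(1125×25×10³) = 3.94×10⁻⁸ N⁻¹.
So P = 0.001482 / 3.94×10⁻⁸ = 37.62 kN.
σ_{brass} = P/A₁ = 37620/2500 = 15.05 MPa, compressive.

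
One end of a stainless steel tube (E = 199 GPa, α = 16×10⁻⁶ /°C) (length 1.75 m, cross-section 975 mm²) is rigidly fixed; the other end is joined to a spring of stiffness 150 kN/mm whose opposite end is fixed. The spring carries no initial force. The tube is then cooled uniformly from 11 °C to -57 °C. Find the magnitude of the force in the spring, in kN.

Free thermal contraction: δ_free = αΔT L = 16×10⁻⁶ × 68 × 1750 = 1.904 mm.
Let P be the tensile force in the spring. The tube extends elastically by PL/(AE) and the spring stretches by P/k; together these equal δ_free.
So P = δ_free / [L/(AE) + 1/k] = 1.904 / [ 1750/(975×199×10³) + 1/(150×10³) ].
P = 1.904 / 1.569×10⁻⁵ = 121400 N.

P ≈ 121 kN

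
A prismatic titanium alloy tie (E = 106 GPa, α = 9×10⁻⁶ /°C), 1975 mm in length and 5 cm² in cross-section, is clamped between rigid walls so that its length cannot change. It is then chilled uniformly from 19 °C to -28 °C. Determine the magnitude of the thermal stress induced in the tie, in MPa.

Because both ends are immovable the net strain is zero, and the suppressed thermal strain is αΔT = 9×10⁻⁶ × 47 = 423×10⁻⁶.
Hence σ = E·αΔT = 106×10³ × 423×10⁻⁶ = 44.84 MPa, tensile.

σ ≈ 44.8 MPa (tensile)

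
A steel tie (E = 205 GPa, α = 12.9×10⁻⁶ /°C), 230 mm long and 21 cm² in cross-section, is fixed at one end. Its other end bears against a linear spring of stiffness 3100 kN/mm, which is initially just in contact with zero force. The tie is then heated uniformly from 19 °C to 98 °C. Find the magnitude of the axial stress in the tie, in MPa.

The unrestrained thermal change is αΔT L = 12.9×10⁻⁶ × 79 × 230 = 0.2344 mm.
With a force P in the spring, the elastic change of the tie is PL/(AE) and that of the spring is P/k; compatibility requires their sum to equal δ_free.
So P = δ_free / [L/(AE) + 1/k] = 0.2344 / [ 230/(2100×205×10³) + 1/(3100×10³) ].
P = 0.2344 / 8.568×10⁻⁷ = 273600 N.
σ = P/A = 273600/2100 = 130.3 MPa.

σ ≈ 130 MPa (compressive)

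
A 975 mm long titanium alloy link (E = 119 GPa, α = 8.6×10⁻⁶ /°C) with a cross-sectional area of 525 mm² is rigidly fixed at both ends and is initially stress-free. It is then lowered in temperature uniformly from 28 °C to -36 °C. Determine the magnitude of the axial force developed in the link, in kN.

With zero net strain, σ = E·αΔT = 119 GPa × 8.6×10⁻⁶ × 64 = 65.5 MPa.
Then P = σA = 65.5 × 525 mm² = 34.39 kN, tensile.

P ≈ 34.4 kN (tensile)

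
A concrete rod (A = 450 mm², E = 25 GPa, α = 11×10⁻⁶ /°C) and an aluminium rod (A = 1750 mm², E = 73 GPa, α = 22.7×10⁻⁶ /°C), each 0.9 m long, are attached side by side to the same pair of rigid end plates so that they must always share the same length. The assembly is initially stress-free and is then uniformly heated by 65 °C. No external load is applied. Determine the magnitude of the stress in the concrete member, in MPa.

σ ≈ 17.5 MPa (tensile)

The aluminium has the larger α, so on heating it would change length more than the concrete if both were free. The rigid plates force a common final length, so the aluminium is put into compression and the concrete into tension, with equal and opposite forces P (no external load).
Equating the net (thermal + elastic) strains gives |α₁ − α₂|·ΔT = P·[1/(A₁E₁) + 1/(A₂E₂)].
|α₁ − α₂|·ΔT = 11.7×10⁻⁶ × 65 = 0.0007605.
1/(A₁E₁) + 1/(A₂E₂) = 1/(450×25×10³) + 1/(1750×73×10³) = 9.672×10⁻⁸ N⁻¹.
So P = 0.0007605 / 9.672×10⁻⁸ = 7.863 kN.
σ_{concrete} = P/A₁ = 7863/450 = 17.47 MPa, tensile.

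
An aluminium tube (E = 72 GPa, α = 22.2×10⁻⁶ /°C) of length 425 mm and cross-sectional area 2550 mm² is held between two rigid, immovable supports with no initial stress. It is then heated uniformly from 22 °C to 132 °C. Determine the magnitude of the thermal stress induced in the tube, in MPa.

Because both ends are immovable the net strain is zero, and the suppressed thermal strain is αΔT = 22.2×10⁻⁶ × 110 = 2442×10⁻⁶.
Hence σ = E·αΔT = 72×10³ × 2442×10⁻⁶ = 175.8 MPa, compressive.

σ ≈ 176 MPa (compressive)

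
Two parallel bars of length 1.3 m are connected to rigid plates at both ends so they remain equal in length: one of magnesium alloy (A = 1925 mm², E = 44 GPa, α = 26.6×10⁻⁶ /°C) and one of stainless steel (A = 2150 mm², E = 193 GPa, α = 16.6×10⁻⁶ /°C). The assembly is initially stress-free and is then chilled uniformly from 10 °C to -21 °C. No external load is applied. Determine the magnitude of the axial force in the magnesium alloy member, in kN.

The magnesium alloy has the larger α, so on cooling it would change length more than the stainless steel if both were free. The rigid plates force a common final length, so the magnesium alloy is put into tension and the stainless steel into compression, with equal and opposite forces P (no external load).
Setting the final lengths equal and cancelling L: (α₁ − α₂)ΔT = P/(A₁E₁) + P/(A₂E₂).
|α₁ − α₂|·ΔT = 10×10⁻⁶ × 31 = 0.00031.
1/(A₁E₁) + 1/(A₂E₂) = 1/(1925×44×10³) + 1/(2150×193×10³) = 1.422×10⁻⁸ N⁻¹.
So P = 0.00031 / 1.422×10⁻⁸ = 21.81 kN.

P ≈ 21.8 kN (tensile in the magnesium alloy)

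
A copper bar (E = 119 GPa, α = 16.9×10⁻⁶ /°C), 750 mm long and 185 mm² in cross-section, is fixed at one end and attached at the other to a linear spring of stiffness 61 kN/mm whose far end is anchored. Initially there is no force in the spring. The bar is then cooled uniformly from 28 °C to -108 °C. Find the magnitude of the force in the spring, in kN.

If the spring were absent the bar would shorten by αΔT L = 16.9×10⁻⁶ × 136 × 750 = 1.724 mm.
With a force P in the spring, the elastic change of the bar is PL/(AE) and that of the spring is P/k; compatibility requires their sum to equal δ_free.
So P = δ_free / [L/(AE) + 1/k] = 1.724 / [ 750/(185×119×10³) + 1/(61×10³) ].
P = 1.724 / 5.046×10⁻⁵ = 34160 N.

P ≈ 34.2 kN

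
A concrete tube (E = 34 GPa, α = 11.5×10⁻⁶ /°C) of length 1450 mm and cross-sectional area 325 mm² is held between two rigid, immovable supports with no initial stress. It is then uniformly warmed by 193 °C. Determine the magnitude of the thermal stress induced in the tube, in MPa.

σ ≈ 75.5 MPa (compressive)

The supports are rigid, so the total axial strain is zero. The restrained thermal strain is ε = αΔT = 11.5×10⁻⁶ × 193 = 2219.5×10⁻⁶.
σ = EαΔT = 34×10³ × 11.5×10⁻⁶ × 193 = 75.46 MPa (compressive; the tube is trying to expand).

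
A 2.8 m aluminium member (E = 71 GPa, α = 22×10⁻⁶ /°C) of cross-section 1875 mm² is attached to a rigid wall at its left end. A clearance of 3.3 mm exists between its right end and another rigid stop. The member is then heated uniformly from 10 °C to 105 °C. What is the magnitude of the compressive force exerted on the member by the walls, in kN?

Free thermal elongation = αΔT L = 22×10⁻⁶ × 95 × 2800 = 5.852 mm.
After closing the 3.3 mm clearance, 5.852 − 3.3 = 2.552 mm of expansion remains to be suppressed by the wall.
That suppressed elongation corresponds to σ = E·Δ/L = 71×10³ × 2.552/2800 = 64.71 MPa.
P = σA = 64.71 × 1875 = 121.3 kN.

P ≈ 121 kN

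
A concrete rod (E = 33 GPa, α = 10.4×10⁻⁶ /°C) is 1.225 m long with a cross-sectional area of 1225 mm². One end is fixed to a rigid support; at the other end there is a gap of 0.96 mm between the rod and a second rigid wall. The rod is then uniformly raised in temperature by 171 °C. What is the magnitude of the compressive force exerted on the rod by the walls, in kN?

P ≈ 40.2 kN

Free thermal elongation = αΔT L = 10.4×10⁻⁶ × 171 × 1225 = 2.179 mm.
This exceeds the 0.96 mm gap, so the wall pushes back. The portion of expansion that must be recovered elastically is δ_free − gap = 2.179 − 0.96 = 1.219 mm.
That suppressed elongation corresponds to σ = E·Δ/L = 33×10³ × 1.219/1225 = 32.83 MPa.
Force on the wall = σA = 32.83 × 1225 mm² = 40.21 kN.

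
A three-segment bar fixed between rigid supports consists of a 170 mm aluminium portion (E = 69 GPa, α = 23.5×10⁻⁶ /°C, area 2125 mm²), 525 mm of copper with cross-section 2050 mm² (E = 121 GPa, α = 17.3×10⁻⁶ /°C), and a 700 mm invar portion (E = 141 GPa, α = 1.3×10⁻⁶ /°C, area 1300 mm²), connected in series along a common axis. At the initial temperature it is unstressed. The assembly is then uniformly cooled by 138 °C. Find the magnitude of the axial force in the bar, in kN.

P ≈ 272 kN (tensile)

Free thermal contraction of the whole bar: Σ αᵢΔT Lᵢ = 23.5×10⁻⁶×138×170 + 17.3×10⁻⁶×138×525 + 1.3×10⁻⁶×138×700 = 1.93 mm.
The rigid supports impose zero overall length change; the single axial force P common to all segments must satisfy P Σ Lᵢ/(AᵢEᵢ) = δ_free.
Σ Lᵢ/(AᵢEᵢ) = 170/(2125×69×10³) + 525/(2050×121×10³) + 700/(1300×141×10³) = 7.095×10⁻⁶ mm/N.
P = 1.93 / 7.095×10⁻⁶ = 272100 N = 272.1 kN, tensile.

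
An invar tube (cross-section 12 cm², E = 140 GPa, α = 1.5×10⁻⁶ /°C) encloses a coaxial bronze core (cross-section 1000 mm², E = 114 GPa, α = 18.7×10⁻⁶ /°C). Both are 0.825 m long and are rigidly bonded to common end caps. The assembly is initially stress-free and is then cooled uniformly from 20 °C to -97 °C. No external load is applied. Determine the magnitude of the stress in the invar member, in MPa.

σ ≈ 114 MPa (compressive)

The bronze has the larger α, so on cooling it would change length more than the invar if both were free. The rigid plates force a common final length, so the bronze is put into tension and the invar into compression, with equal and opposite forces P (no external load).
Compatibility of the two members (thermal + elastic change equal): (α₁ − α₂)ΔT = P·[1/(A₁E₁) + 1/(A₂E₂)].
|α₁ − α₂|·ΔT = 17.2×10⁻⁶ × 117 = 0.002012.
1/(A₁E₁) + 1/(A₂E₂) = 1/(1200×140×10³) + 1/(1000×114×10³) = 1.472×10⁻⁸ N⁻¹.
So P = 0.002012 / 1.472×10⁻⁸ = 136.7 kN.
σ_{invar} = P/A₁ = 136700/1200 = 113.9 MPa, compressive.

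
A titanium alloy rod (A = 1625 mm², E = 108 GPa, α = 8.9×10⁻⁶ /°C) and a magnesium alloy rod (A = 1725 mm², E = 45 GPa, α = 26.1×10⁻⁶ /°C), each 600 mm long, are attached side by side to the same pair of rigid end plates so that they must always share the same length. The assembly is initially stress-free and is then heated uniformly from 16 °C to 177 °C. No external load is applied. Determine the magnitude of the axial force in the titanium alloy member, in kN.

The magnesium alloy has the larger α, so on heating it would change length more than the titanium alloy if both were free. The rigid plates force a common final length, so the magnesium alloy is put into compression and the titanium alloy into tension, with equal and opposite forces P (no external load).
Equating the net (thermal + elastic) strains gives |α₁ − α₂|·ΔT = P·[1/(A₁E₁) + 1/(A₂E₂)].
|α₁ − α₂|·ΔT = 17.2×10⁻⁶ × 161 = 0.002769.
1/(A₁E₁) + 1/(A₂E₂) = 1/(1625×108×10³) + 1/(1725×45×10³) = 1.858×10⁻⁸ N⁻¹.
So P = 0.002769 / 1.858×10⁻⁸ = 149 kN.

P ≈ 149 kN (tensile in the titanium alloy)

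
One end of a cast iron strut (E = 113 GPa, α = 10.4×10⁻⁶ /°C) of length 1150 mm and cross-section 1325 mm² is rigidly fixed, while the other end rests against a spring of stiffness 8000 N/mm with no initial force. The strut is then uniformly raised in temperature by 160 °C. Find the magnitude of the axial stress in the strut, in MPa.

σ ≈ 10.9 MPa (compressive)

The unrestrained thermal change is αΔT L = 10.4×10⁻⁶ × 160 × 1150 = 1.914 mm.
Let P be the compressive force at the spring. The strut shortens elastically by PL/(AE) and the spring compresses by P/k; together these equal δ_free.
So P = δ_free / [L/(AE) + 1/k] = 1.914 / [ 1150/(1325×113×10³) + 1/(8000) ].
P = 1.914 / 0.0001327 = 14420 N.
σ = P/A = 14420/1325 = 10.88 MPa.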